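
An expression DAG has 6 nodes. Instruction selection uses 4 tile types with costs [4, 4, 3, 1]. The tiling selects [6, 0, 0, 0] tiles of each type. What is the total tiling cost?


Total cost = sum(count_i * cost_i)
= 6*4 + 0*4 + 0*3 + 0*1
= 24

24


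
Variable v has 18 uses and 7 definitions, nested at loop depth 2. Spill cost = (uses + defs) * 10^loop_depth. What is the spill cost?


uses + defs = 18 + 7 = 25
10^2 = 100
Spill cost = 25 * 100 = 2500

2500


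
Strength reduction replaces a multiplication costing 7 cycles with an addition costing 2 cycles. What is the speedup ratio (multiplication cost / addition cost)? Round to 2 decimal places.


Ratio = mult_cost / add_cost = 7 / 2 = 3.5

3.5


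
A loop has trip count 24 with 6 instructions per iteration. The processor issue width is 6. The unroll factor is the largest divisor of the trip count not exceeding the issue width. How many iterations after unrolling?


Largest divisor of 24 <= 6 is 6
New iterations = 24 / 6 = 4

4


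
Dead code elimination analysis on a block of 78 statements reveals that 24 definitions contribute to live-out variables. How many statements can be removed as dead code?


Dead code = total statements - live definitions
= 78 - 24 = 54

54


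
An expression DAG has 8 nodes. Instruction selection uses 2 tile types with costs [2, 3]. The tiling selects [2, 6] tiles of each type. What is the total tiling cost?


Total cost = sum(count_i * cost_i)
= 2*2 + 6*3
= 22

22


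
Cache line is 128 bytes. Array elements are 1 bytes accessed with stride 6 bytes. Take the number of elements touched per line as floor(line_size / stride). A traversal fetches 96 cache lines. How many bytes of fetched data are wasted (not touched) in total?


Elements per line = floor(128 / 6) = 21
Bytes used per line = 21 * 1 = 21
Wasted per line = 128 - 21 = 107
Total wasted = 107 * 96 = 10272

10272


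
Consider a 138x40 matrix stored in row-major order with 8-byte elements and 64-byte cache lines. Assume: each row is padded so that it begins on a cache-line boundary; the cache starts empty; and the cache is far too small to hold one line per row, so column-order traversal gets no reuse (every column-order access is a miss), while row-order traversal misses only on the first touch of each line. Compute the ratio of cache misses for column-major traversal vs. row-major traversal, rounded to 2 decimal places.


Each row occupies 40 * 8 = 320 bytes and starts on a line boundary, so it spans ceil(320 / 64) = 5 cache lines.
Row-major traversal misses (one per line touched): 138 * ceil(40 * 8 / 64) = 690
Column-major traversal misses (no reuse, every access misses): 138 * 40 = 5520
Ratio = 5520 / 690 = 8.0

8.0


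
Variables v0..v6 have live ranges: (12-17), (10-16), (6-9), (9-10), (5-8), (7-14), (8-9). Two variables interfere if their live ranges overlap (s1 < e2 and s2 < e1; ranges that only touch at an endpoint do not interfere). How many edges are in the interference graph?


Check all pairs for overlapping intervals.
Two intervals (s1,e1) and (s2,e2) overlap if s1 < e2 and s2 < e1.
v0 (12-17) vs v1..v6: overlaps v1, v5 -> 2
v1 (10-16) vs v2..v6: overlaps v5 -> 1
v2 (6-9) vs v3..v6: overlaps v4, v5, v6 -> 3
v3 (9-10) vs v4..v6: overlaps v5 -> 1
v4 (5-8) vs v5..v6: overlaps v5 -> 1
v5 (7-14) vs v6: overlaps v6 -> 1
Total overlapping pairs = 2 + 1 + 3 + 1 + 1 + 1 = 9

9


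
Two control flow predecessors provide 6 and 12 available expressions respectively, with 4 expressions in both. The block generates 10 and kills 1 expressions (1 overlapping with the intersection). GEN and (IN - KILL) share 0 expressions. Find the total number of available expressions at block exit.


IN = intersection of predecessors = 4
IN - KILL = 4 - 1 = 3
|OUT| = |GEN| + |IN - KILL| - |GEN ∩ (IN - KILL)| = 10 + 3 - 0 = 13

13


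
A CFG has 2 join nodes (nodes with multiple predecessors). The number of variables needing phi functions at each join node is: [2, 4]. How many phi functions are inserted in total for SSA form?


Total phi functions = sum of phi functions at each join node
= 2 + 4 = 6

6


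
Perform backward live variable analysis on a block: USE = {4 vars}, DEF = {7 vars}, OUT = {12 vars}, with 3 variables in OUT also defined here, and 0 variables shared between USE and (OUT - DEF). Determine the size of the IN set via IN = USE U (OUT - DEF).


OUT - DEF: 12 - 3 = 9
|IN| = |USE| + |OUT - DEF| - |USE ∩ (OUT - DEF)| = 4 + 9 - 0 = 13

13


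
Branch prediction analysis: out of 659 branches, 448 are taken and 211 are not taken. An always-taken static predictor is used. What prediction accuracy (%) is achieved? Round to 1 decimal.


Predictor: always-taken
Correct predictions = 448
Accuracy = 448 / 659 * 100 = 68.0%

68.0


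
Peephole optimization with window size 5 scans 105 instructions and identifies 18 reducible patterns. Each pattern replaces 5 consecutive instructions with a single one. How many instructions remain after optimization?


Each match removes 4 instructions.
Total removed = 18 * 4 = 72
Remaining = 105 - 72 = 33

33


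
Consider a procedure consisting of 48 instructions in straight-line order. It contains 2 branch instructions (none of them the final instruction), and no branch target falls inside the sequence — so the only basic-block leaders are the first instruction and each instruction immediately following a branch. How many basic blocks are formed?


With no in-sequence branch targets, the leaders are the first instruction plus the instruction after each branch.
Number of basic blocks = branches + 1
= 2 + 1 = 3

3


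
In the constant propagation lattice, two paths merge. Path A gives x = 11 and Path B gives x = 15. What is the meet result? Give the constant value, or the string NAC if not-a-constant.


Meet operation: if both paths give the same constant, result is that constant; if they differ, result is NAC (not-a-constant).
Path A: 11, Path B: 15 -> differ
Result: not-a-constant -> NAC

NAC


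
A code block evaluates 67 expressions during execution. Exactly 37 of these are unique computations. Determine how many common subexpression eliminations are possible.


CSE count = total expressions - unique expressions
= 67 - 37 = 30

30


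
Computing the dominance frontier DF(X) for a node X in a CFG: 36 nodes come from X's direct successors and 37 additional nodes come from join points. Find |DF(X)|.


DF(X) = direct successor contributions + join point contributions
= 36 + 37 = 73

73


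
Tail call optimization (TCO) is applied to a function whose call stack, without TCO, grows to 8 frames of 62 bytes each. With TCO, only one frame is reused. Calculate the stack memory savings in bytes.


Without TCO: 8 * 62 = 496 bytes
With TCO: reuse 1 frame = 62 bytes
Savings = 496 - 62 = 434

434


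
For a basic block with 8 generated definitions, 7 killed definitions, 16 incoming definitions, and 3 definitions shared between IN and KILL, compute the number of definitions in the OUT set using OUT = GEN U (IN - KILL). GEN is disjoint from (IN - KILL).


IN - KILL: 16 - 3 = 13 surviving definitions
OUT = GEN + surviving = 8 + 13 = 21

21


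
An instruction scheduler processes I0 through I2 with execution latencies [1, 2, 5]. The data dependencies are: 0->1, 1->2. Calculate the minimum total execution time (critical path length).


Compute longest path through dependency graph: dist(Ik) = max over predecessors of dist + latency(Ik).
dist(I0) = latency 1 = 1
dist(I1) = dist(I0) + 2 = 1 + 2 = 3
dist(I2) = dist(I1) + 5 = 3 + 5 = 8
Critical path = max dist = 8

8


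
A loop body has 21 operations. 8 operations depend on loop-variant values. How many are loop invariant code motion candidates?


Invariant candidates = total - loop-dependent
= 21 - 8 = 13

13


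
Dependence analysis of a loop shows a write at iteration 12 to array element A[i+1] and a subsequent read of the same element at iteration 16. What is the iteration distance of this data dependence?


Distance = read iteration - write iteration
= 16 - 12 = 4

4


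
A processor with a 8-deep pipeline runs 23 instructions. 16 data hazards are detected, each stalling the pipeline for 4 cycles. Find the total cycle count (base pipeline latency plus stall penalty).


Base cycles = 8 + 23 - 1 = 30
Total stalls = 16 * 4 = 64
Total = 30 + 64 = 94

94


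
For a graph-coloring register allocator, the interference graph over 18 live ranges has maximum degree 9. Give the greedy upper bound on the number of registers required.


Greedy coloring never needs more than (max_degree + 1) colors: when coloring a vertex, at most max_degree neighbors are already colored.
Upper bound = 9 + 1 = 10

10


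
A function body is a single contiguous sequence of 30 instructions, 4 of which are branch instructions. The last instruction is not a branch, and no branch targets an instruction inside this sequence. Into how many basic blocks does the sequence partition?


With no in-sequence branch targets, the leaders are the first instruction plus the instruction after each branch.
Number of basic blocks = branches + 1
= 4 + 1 = 5

5


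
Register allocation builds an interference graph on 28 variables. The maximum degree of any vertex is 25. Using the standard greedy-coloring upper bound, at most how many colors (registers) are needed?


Greedy coloring never needs more than (max_degree + 1) colors: when coloring a vertex, at most max_degree neighbors are already colored.
Upper bound = 25 + 1 = 26

26


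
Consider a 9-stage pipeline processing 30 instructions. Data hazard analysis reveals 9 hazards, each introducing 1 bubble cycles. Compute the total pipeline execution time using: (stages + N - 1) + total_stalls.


Base cycles = 9 + 30 - 1 = 38
Total stalls = 9 * 1 = 9
Total = 38 + 9 = 47

47


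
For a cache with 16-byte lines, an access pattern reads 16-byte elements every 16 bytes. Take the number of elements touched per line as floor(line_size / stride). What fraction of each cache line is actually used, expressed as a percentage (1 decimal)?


Elements per cache line = floor(16 / 16) = 1
Bytes used = 1 * 16 = 16
Utilization = 16 / 16 * 100 = 100.0%

100.0


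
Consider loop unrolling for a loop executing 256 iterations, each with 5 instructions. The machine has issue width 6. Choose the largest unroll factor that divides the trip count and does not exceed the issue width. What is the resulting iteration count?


Largest divisor of 256 <= 6 is 4
New iterations = 256 / 4 = 64

64


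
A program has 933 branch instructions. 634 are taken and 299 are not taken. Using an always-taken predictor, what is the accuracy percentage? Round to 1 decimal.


Predictor: always-taken
Correct predictions = 634
Accuracy = 634 / 933 * 100 = 68.0%

68.0


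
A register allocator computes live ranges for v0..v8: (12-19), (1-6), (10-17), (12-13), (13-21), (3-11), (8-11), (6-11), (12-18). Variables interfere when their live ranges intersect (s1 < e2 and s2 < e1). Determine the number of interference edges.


Check all pairs for overlapping intervals.
Two intervals (s1,e1) and (s2,e2) overlap if s1 < e2 and s2 < e1.
v0 (12-19) vs v1..v8: overlaps v2, v3, v4, v8 -> 4
v1 (1-6) vs v2..v8: overlaps v5 -> 1
v2 (10-17) vs v3..v8: overlaps v3, v4, v5, v6, v7, v8 -> 6
v3 (12-13) vs v4..v8: overlaps v8 -> 1
v4 (13-21) vs v5..v8: overlaps v8 -> 1
v5 (3-11) vs v6..v8: overlaps v6, v7 -> 2
v6 (8-11) vs v7..v8: overlaps v7 -> 1
v7 (6-11) vs v8: overlaps none -> 0
Total overlapping pairs = 4 + 1 + 6 + 1 + 1 + 2 + 1 + 0 = 16

16


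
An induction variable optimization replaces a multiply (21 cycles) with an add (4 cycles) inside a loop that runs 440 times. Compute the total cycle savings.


Per-iteration saving = 21 - 4 = 17
Total saved = 440 * 17 = 7480

7480


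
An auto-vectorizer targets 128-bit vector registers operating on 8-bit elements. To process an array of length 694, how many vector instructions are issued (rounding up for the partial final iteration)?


Width = 128 / 8 = 16 elements per vector op
Iterations = ceil(694 / 16) = 44

44


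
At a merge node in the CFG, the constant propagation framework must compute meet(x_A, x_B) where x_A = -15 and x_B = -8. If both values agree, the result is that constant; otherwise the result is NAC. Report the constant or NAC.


Meet operation: if both paths give the same constant, result is that constant; if they differ, result is NAC (not-a-constant).
Path A: -15, Path B: -8 -> differ
Result: not-a-constant -> NAC

NAC


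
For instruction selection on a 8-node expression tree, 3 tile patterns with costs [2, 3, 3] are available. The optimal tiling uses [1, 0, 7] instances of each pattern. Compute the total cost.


Total cost = sum(count_i * cost_i)
= 1*2 + 0*3 + 7*3
= 23

23


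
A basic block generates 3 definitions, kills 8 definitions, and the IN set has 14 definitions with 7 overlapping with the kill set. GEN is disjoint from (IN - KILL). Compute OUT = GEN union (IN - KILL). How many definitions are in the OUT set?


IN - KILL: 14 - 7 = 7 surviving definitions
OUT = GEN + surviving = 3 + 7 = 10

10


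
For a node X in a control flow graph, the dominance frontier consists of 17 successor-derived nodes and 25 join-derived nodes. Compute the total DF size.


DF(X) = direct successor contributions + join point contributions
= 17 + 25 = 42

42


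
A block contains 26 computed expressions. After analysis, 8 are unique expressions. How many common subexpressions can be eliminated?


CSE count = total expressions - unique expressions
= 26 - 8 = 18

18


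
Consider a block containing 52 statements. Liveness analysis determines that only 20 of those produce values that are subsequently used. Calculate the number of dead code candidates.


Dead code = total statements - live definitions
= 52 - 20 = 32

32


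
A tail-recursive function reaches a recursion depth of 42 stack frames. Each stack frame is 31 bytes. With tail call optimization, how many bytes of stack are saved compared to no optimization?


Without TCO: 42 * 31 = 1302 bytes
With TCO: reuse 1 frame = 31 bytes
Savings = 1302 - 31 = 1271

1271


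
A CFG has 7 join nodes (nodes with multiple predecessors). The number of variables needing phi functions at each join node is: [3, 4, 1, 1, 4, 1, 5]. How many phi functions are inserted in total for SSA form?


Total phi functions = sum of phi functions at each join node
= 3 + 4 + 1 + 1 + 4 + 1 + 5 = 19

19


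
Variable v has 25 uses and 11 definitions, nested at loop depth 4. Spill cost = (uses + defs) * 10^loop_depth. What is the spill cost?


uses + defs = 25 + 11 = 36
10^4 = 10000
Spill cost = 36 * 10000 = 360000

360000


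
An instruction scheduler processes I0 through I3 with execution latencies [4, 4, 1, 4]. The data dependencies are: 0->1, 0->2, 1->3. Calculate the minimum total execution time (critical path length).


Compute longest path through dependency graph: dist(Ik) = max over predecessors of dist + latency(Ik).
dist(I0) = latency 4 = 4
dist(I1) = dist(I0) + 4 = 4 + 4 = 8
dist(I2) = dist(I0) + 1 = 4 + 1 = 5
dist(I3) = dist(I1) + 4 = 8 + 4 = 12
Critical path = max dist = 12

12


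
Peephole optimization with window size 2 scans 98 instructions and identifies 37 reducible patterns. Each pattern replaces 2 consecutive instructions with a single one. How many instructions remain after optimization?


Each match removes 1 instructions.
Total removed = 37 * 1 = 37
Remaining = 98 - 37 = 61

61


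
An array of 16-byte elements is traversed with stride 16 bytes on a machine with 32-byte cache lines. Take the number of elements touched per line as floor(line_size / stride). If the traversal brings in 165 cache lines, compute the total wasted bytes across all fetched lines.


Elements per line = floor(32 / 16) = 2
Bytes used per line = 2 * 16 = 32
Wasted per line = 32 - 32 = 0
Total wasted = 0 * 165 = 0

0


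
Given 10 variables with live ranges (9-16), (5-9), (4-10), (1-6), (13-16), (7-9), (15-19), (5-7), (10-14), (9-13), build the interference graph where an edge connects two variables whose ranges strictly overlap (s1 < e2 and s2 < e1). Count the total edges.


Check all pairs for overlapping intervals.
Two intervals (s1,e1) and (s2,e2) overlap if s1 < e2 and s2 < e1.
v0 (9-16) vs v1..v9: overlaps v2, v4, v6, v8, v9 -> 5
v1 (5-9) vs v2..v9: overlaps v2, v3, v5, v7 -> 4
v2 (4-10) vs v3..v9: overlaps v3, v5, v7, v9 -> 4
v3 (1-6) vs v4..v9: overlaps v7 -> 1
v4 (13-16) vs v5..v9: overlaps v6, v8 -> 2
v5 (7-9) vs v6..v9: overlaps none -> 0
v6 (15-19) vs v7..v9: overlaps none -> 0
v7 (5-7) vs v8..v9: overlaps none -> 0
v8 (10-14) vs v9: overlaps v9 -> 1
Total overlapping pairs = 5 + 4 + 4 + 1 + 2 + 0 + 0 + 0 + 1 = 17

17


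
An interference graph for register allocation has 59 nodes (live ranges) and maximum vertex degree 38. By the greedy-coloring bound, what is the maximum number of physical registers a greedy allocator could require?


Greedy coloring never needs more than (max_degree + 1) colors: when coloring a vertex, at most max_degree neighbors are already colored.
Upper bound = 38 + 1 = 39

39


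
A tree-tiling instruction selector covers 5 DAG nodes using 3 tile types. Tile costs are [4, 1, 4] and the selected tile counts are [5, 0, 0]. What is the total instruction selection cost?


Total cost = sum(count_i * cost_i)
= 5*4 + 0*1 + 0*4
= 20

20


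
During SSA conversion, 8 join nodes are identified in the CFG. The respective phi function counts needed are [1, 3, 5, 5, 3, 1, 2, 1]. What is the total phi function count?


Total phi functions = sum of phi functions at each join node
= 1 + 3 + 5 + 5 + 3 + 1 + 2 + 1 = 21

21


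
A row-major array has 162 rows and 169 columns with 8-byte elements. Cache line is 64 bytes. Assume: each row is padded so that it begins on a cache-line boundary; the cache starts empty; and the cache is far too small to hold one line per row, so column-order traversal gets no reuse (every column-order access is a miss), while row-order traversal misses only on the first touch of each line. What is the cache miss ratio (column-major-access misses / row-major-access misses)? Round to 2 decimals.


Each row occupies 169 * 8 = 1352 bytes and starts on a line boundary, so it spans ceil(1352 / 64) = 22 cache lines.
Row-major traversal misses (one per line touched): 162 * ceil(169 * 8 / 64) = 3564
Column-major traversal misses (no reuse, every access misses): 162 * 169 = 27378
Ratio = 27378 / 3564 = 7.68

7.68


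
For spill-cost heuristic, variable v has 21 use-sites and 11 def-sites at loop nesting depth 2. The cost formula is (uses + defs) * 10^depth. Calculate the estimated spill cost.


uses + defs = 21 + 11 = 32
10^2 = 100
Spill cost = 32 * 100 = 3200

3200


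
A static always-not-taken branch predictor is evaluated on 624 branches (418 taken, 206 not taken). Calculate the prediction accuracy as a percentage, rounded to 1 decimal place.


Predictor: always-not-taken
Correct predictions = 206
Accuracy = 206 / 624 * 100 = 33.0%

33.0


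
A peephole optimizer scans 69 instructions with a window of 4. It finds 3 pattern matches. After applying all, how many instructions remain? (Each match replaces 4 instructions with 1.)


Each match removes 3 instructions.
Total removed = 3 * 3 = 9
Remaining = 69 - 9 = 60

60


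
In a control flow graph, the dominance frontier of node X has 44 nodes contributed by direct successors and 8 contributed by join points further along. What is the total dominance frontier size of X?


DF(X) = direct successor contributions + join point contributions
= 44 + 8 = 52

52


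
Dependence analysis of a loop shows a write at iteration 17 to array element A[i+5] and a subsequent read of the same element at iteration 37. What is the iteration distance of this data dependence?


Distance = read iteration - write iteration
= 37 - 17 = 20

20


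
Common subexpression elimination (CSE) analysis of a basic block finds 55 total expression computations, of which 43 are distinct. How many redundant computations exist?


CSE count = total expressions - unique expressions
= 55 - 43 = 12

12


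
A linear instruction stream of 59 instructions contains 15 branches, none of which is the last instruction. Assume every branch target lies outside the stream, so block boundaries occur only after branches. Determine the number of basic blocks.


With no in-sequence branch targets, the leaders are the first instruction plus the instruction after each branch.
Number of basic blocks = branches + 1
= 15 + 1 = 16

16


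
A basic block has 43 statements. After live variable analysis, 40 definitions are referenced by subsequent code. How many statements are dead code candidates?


Dead code = total statements - live definitions
= 43 - 40 = 3

3


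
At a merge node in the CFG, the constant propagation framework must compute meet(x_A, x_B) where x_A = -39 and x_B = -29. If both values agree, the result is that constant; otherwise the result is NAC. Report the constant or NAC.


Meet operation: if both paths give the same constant, result is that constant; if they differ, result is NAC (not-a-constant).
Path A: -39, Path B: -29 -> differ
Result: not-a-constant -> NAC

NAC


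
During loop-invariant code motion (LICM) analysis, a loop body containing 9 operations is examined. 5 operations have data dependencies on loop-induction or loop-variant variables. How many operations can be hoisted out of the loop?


Invariant candidates = total - loop-dependent
= 9 - 5 = 4

4


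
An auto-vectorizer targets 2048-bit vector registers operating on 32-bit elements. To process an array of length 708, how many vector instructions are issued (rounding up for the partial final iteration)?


Width = 2048 / 32 = 64 elements per vector op
Iterations = ceil(708 / 64) = 12

12


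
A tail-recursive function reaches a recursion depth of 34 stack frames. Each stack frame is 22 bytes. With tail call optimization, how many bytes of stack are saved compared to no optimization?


Without TCO: 34 * 22 = 748 bytes
With TCO: reuse 1 frame = 22 bytes
Savings = 748 - 22 = 726

726


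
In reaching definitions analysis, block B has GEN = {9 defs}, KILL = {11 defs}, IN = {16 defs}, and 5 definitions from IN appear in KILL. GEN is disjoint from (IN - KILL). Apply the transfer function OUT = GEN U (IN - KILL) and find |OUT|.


IN - KILL: 16 - 5 = 11 surviving definitions
OUT = GEN + surviving = 9 + 11 = 20

20


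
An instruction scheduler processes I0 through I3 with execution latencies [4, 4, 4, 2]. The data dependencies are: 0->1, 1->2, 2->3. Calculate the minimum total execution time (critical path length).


Compute longest path through dependency graph: dist(Ik) = max over predecessors of dist + latency(Ik).
dist(I0) = latency 4 = 4
dist(I1) = dist(I0) + 4 = 4 + 4 = 8
dist(I2) = dist(I1) + 4 = 8 + 4 = 12
dist(I3) = dist(I2) + 2 = 12 + 2 = 14
Critical path = max dist = 14

14


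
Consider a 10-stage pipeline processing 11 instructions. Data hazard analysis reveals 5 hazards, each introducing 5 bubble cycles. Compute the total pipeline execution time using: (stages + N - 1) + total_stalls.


Base cycles = 10 + 11 - 1 = 20
Total stalls = 5 * 5 = 25
Total = 20 + 25 = 45

45


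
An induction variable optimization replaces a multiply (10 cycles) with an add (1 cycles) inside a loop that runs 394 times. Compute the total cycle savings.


Per-iteration saving = 10 - 1 = 9
Total saved = 394 * 9 = 3546

3546


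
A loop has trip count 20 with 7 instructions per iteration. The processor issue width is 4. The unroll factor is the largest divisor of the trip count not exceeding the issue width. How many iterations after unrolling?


Largest divisor of 20 <= 4 is 4
New iterations = 20 / 4 = 5

5


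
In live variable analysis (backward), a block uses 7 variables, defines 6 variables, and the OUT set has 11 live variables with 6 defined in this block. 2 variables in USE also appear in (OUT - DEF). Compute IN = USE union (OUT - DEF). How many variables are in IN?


OUT - DEF: 11 - 6 = 5
|IN| = |USE| + |OUT - DEF| - |USE ∩ (OUT - DEF)| = 7 + 5 - 2 = 10

10


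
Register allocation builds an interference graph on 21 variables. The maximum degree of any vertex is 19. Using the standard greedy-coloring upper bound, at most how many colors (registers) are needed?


Greedy coloring never needs more than (max_degree + 1) colors: when coloring a vertex, at most max_degree neighbors are already colored.
Upper bound = 19 + 1 = 20

20


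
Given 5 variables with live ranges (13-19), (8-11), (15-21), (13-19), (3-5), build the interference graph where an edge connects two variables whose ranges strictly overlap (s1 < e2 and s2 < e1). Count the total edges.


Check all pairs for overlapping intervals.
Two intervals (s1,e1) and (s2,e2) overlap if s1 < e2 and s2 < e1.
v0 (13-19) vs v1..v4: overlaps v2, v3 -> 2
v1 (8-11) vs v2..v4: overlaps none -> 0
v2 (15-21) vs v3..v4: overlaps v3 -> 1
v3 (13-19) vs v4: overlaps none -> 0
Total overlapping pairs = 2 + 0 + 1 + 0 = 3

3


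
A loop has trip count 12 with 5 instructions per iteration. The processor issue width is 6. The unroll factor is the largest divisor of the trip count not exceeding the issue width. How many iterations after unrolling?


Largest divisor of 12 <= 6 is 6
New iterations = 12 / 6 = 2

2


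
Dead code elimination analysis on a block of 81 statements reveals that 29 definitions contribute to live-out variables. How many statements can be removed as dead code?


Dead code = total statements - live definitions
= 81 - 29 = 52

52


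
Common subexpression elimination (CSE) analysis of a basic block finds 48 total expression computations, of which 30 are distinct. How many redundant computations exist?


CSE count = total expressions - unique expressions
= 48 - 30 = 18

18


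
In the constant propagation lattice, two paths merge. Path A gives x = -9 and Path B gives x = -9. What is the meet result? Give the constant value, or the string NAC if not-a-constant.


Meet operation: if both paths give the same constant, result is that constant; if they differ, result is NAC (not-a-constant).
Path A: -9, Path B: -9 -> equal
Result: constant -> -9

-9


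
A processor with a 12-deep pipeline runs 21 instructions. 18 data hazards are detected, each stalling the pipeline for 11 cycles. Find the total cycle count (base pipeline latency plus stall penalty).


Base cycles = 12 + 21 - 1 = 32
Total stalls = 18 * 11 = 198
Total = 32 + 198 = 230

230


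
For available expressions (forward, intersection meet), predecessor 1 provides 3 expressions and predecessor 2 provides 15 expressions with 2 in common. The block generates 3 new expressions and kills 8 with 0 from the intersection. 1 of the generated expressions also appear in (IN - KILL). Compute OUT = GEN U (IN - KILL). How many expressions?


IN = intersection of predecessors = 2
IN - KILL = 2 - 0 = 2
|OUT| = |GEN| + |IN - KILL| - |GEN ∩ (IN - KILL)| = 3 + 2 - 1 = 4

4


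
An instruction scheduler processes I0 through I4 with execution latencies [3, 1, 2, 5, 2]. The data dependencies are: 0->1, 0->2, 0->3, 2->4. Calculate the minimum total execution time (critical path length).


Compute longest path through dependency graph: dist(Ik) = max over predecessors of dist + latency(Ik).
dist(I0) = latency 3 = 3
dist(I1) = dist(I0) + 1 = 3 + 1 = 4
dist(I2) = dist(I0) + 2 = 3 + 2 = 5
dist(I3) = dist(I0) + 5 = 3 + 5 = 8
dist(I4) = dist(I2) + 2 = 5 + 2 = 7
Critical path = max dist = 8

8


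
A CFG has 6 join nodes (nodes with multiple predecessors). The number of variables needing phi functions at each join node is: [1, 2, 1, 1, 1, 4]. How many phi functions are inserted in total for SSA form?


Total phi functions = sum of phi functions at each join node
= 1 + 2 + 1 + 1 + 1 + 4 = 10

10


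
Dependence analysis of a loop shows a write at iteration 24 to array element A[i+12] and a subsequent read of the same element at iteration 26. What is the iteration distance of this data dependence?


Distance = read iteration - write iteration
= 26 - 24 = 2

2


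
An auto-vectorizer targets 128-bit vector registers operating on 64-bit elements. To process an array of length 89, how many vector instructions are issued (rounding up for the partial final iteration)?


Width = 128 / 64 = 2 elements per vector op
Iterations = ceil(89 / 2) = 45

45


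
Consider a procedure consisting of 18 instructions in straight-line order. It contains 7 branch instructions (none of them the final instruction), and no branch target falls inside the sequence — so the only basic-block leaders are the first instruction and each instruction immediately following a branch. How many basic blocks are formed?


With no in-sequence branch targets, the leaders are the first instruction plus the instruction after each branch.
Number of basic blocks = branches + 1
= 7 + 1 = 8

8


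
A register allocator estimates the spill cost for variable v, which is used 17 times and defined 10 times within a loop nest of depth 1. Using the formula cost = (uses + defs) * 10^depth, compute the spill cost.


uses + defs = 17 + 10 = 27
10^1 = 10
Spill cost = 27 * 10 = 270

270


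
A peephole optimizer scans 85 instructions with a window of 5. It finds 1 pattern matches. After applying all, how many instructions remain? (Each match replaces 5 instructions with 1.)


Each match removes 4 instructions.
Total removed = 1 * 4 = 4
Remaining = 85 - 4 = 81

81


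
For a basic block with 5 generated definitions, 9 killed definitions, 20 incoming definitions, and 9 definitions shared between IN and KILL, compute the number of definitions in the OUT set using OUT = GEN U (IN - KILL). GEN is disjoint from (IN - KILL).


IN - KILL: 20 - 9 = 11 surviving definitions
OUT = GEN + surviving = 5 + 11 = 16

16


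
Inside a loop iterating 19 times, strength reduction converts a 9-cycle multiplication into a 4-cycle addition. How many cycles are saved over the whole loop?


Per-iteration saving = 9 - 4 = 5
Total saved = 19 * 5 = 95

95


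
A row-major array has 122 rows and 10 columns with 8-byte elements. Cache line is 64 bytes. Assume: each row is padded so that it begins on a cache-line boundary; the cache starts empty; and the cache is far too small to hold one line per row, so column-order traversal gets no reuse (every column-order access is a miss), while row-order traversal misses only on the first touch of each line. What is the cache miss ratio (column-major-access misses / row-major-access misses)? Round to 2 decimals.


Each row occupies 10 * 8 = 80 bytes and starts on a line boundary, so it spans ceil(80 / 64) = 2 cache lines.
Row-major traversal misses (one per line touched): 122 * ceil(10 * 8 / 64) = 244
Column-major traversal misses (no reuse, every access misses): 122 * 10 = 1220
Ratio = 1220 / 244 = 5.0

5.0


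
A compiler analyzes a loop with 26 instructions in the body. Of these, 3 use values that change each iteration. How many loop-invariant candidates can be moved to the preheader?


Invariant candidates = total - loop-dependent
= 26 - 3 = 23

23


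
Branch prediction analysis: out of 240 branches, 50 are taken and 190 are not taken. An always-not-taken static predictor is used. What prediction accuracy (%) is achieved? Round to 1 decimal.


Predictor: always-not-taken
Correct predictions = 190
Accuracy = 190 / 240 * 100 = 79.2%

79.2


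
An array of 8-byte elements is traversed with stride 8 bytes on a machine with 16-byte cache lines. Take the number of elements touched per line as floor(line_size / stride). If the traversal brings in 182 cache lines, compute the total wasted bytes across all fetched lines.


Elements per line = floor(16 / 8) = 2
Bytes used per line = 2 * 8 = 16
Wasted per line = 16 - 16 = 0
Total wasted = 0 * 182 = 0

0


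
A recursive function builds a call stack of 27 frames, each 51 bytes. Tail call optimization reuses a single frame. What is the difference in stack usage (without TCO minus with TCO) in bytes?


Without TCO: 27 * 51 = 1377 bytes
With TCO: reuse 1 frame = 51 bytes
Savings = 1377 - 51 = 1326

1326


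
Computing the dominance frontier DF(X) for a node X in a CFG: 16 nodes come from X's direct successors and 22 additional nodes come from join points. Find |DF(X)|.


DF(X) = direct successor contributions + join point contributions
= 16 + 22 = 38

38


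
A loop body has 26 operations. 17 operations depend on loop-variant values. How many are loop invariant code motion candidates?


Invariant candidates = total - loop-dependent
= 26 - 17 = 9

9


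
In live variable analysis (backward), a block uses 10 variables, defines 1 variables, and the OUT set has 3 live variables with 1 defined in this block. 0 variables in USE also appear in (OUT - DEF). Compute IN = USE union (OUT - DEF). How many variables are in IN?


OUT - DEF: 3 - 1 = 2
|IN| = |USE| + |OUT - DEF| - |USE ∩ (OUT - DEF)| = 10 + 2 - 0 = 12

12


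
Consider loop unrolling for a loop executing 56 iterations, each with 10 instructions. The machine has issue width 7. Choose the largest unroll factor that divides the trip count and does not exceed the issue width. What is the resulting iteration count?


Largest divisor of 56 <= 7 is 7
New iterations = 56 / 7 = 8

8


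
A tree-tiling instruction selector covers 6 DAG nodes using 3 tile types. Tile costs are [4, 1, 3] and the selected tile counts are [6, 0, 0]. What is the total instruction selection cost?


Total cost = sum(count_i * cost_i)
= 6*4 + 0*1 + 0*3
= 24

24


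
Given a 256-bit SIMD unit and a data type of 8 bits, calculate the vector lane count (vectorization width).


Width = SIMD bits / data type bits
= 256 / 8 = 32

32


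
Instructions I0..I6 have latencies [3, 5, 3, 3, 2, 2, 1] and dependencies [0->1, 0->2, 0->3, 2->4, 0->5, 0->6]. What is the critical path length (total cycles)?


Compute longest path through dependency graph: dist(Ik) = max over predecessors of dist + latency(Ik).
dist(I0) = latency 3 = 3
dist(I1) = dist(I0) + 5 = 3 + 5 = 8
dist(I2) = dist(I0) + 3 = 3 + 3 = 6
dist(I3) = dist(I0) + 3 = 3 + 3 = 6
dist(I4) = dist(I2) + 2 = 6 + 2 = 8
dist(I5) = dist(I0) + 2 = 3 + 2 = 5
dist(I6) = dist(I0) + 1 = 3 + 1 = 4
Critical path = max dist = 8

8


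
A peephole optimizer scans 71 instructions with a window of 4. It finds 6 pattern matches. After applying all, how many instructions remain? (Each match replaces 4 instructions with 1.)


Each match removes 3 instructions.
Total removed = 6 * 3 = 18
Remaining = 71 - 18 = 53

53


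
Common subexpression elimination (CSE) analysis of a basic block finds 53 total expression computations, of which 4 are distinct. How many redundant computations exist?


CSE count = total expressions - unique expressions
= 53 - 4 = 49

49


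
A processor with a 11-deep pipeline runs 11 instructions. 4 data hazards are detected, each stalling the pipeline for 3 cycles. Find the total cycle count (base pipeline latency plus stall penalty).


Base cycles = 11 + 11 - 1 = 21
Total stalls = 4 * 3 = 12
Total = 21 + 12 = 33

33


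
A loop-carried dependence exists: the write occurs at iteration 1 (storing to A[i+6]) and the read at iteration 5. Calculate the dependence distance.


Distance = read iteration - write iteration
= 5 - 1 = 4

4


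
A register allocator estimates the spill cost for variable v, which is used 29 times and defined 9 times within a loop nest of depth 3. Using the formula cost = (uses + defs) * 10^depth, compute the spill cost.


uses + defs = 29 + 9 = 38
10^3 = 1000
Spill cost = 38 * 1000 = 38000

38000


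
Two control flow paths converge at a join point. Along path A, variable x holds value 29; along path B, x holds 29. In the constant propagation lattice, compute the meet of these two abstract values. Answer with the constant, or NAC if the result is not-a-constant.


Meet operation: if both paths give the same constant, result is that constant; if they differ, result is NAC (not-a-constant).
Path A: 29, Path B: 29 -> equal
Result: constant -> 29

29


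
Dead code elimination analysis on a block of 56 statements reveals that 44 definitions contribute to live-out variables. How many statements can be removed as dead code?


Dead code = total statements - live definitions
= 56 - 44 = 12

12


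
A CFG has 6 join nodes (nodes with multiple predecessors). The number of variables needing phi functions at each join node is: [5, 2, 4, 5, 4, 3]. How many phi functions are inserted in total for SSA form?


Total phi functions = sum of phi functions at each join node
= 5 + 2 + 4 + 5 + 4 + 3 = 23

23


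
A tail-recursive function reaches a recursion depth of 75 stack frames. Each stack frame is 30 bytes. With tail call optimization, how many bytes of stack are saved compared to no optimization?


Without TCO: 75 * 30 = 2250 bytes
With TCO: reuse 1 frame = 30 bytes
Savings = 2250 - 30 = 2220

2220


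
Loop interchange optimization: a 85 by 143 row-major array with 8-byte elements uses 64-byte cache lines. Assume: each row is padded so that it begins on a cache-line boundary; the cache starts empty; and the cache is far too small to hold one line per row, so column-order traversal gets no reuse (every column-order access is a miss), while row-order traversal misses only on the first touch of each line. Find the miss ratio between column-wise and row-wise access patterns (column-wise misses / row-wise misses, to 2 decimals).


Each row occupies 143 * 8 = 1144 bytes and starts on a line boundary, so it spans ceil(1144 / 64) = 18 cache lines.
Row-major traversal misses (one per line touched): 85 * ceil(143 * 8 / 64) = 1530
Column-major traversal misses (no reuse, every access misses): 85 * 143 = 12155
Ratio = 12155 / 1530 = 7.94

7.94


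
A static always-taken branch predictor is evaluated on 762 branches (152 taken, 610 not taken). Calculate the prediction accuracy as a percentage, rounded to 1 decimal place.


Predictor: always-taken
Correct predictions = 152
Accuracy = 152 / 762 * 100 = 19.9%

19.9


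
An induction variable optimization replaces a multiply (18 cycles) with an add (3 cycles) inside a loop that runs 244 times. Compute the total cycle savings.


Per-iteration saving = 18 - 3 = 15
Total saved = 244 * 15 = 3660

3660


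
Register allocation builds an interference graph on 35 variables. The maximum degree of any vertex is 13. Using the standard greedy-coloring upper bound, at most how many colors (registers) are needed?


Greedy coloring never needs more than (max_degree + 1) colors: when coloring a vertex, at most max_degree neighbors are already colored.
Upper bound = 13 + 1 = 14

14


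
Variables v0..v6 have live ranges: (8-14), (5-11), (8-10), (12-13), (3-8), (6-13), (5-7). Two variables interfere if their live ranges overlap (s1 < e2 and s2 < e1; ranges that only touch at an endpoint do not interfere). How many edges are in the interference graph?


Check all pairs for overlapping intervals.
Two intervals (s1,e1) and (s2,e2) overlap if s1 < e2 and s2 < e1.
v0 (8-14) vs v1..v6: overlaps v1, v2, v3, v5 -> 4
v1 (5-11) vs v2..v6: overlaps v2, v4, v5, v6 -> 4
v2 (8-10) vs v3..v6: overlaps v5 -> 1
v3 (12-13) vs v4..v6: overlaps v5 -> 1
v4 (3-8) vs v5..v6: overlaps v5, v6 -> 2
v5 (6-13) vs v6: overlaps v6 -> 1
Total overlapping pairs = 4 + 4 + 1 + 1 + 2 + 1 = 13

13


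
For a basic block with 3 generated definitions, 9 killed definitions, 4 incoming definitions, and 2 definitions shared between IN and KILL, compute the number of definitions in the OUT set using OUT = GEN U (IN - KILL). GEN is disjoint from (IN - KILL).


IN - KILL: 4 - 2 = 2 surviving definitions
OUT = GEN + surviving = 3 + 2 = 5

5
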